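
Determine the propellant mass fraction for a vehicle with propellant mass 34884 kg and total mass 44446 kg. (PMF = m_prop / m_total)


PMF = 34884 / 44446 = 0.785

0.785


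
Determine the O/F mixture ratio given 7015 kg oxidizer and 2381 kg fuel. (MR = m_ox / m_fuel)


MR = 7015 / 2381 = 2.95

2.95


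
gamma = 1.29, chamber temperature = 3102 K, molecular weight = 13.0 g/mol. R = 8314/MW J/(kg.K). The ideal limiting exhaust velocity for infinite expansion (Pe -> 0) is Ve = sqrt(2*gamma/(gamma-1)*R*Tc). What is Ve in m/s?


R = 8314 / 13.0 = 639.54 J/(kg.K)
Ve = sqrt(2 * 1.29 / (1.29 - 1) * 639.54 * 3102) = 4201 m/s

4201 m/s


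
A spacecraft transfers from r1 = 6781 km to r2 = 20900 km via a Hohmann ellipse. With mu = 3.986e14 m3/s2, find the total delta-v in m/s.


V1 = sqrt(mu/r1) = 7666.93 m/s
dV1 = V1*(sqrt(2*r2/(r1+r2)) - 1) = 1754.54 m/s
V2 = sqrt(mu/r2) = 4367.12 m/s
dV2 = V2*(1 - sqrt(2*r1/(r1+r2))) = 1310.33 m/s
Total dV = 3065 m/s

3065 m/s


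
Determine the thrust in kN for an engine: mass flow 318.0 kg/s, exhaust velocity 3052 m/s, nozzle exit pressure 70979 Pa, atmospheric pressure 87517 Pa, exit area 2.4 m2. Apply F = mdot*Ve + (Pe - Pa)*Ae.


F = 318.0 * 3052 + (70979 - 87517) * 2.4 = 930845.0 N = 930.8 kN

930.8 kN


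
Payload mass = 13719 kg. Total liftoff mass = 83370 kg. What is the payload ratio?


PR = 13719 / 83370 = 0.1646

0.1646


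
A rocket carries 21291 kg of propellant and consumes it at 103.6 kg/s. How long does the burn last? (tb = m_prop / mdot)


tb = 21291 / 103.6 = 205.5 s

205.5 s


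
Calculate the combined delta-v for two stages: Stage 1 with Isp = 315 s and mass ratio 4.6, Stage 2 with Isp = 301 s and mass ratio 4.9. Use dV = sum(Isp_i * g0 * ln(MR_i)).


dV1 = 315 * 9.81 * ln(4.6) = 4715.7 m/s
dV2 = 301 * 9.81 * ln(4.9) = 4692.7 m/s
Total dV = 4715.7 + 4692.7 = 9408.4 m/s ~ 9408 m/s

9408 m/s


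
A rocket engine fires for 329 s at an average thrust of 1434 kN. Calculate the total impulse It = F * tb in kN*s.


It = 1434 * 329 = 471786 kN*s

471786 kN*s


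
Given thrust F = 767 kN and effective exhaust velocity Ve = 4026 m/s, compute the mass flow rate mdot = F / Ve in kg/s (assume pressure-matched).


mdot = F / Ve = 767000 / 4026 = 190.5 kg/s

190.5 kg/s


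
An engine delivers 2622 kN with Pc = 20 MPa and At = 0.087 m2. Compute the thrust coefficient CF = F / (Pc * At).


CF = 2622000 / (20e6 * 0.087) = 1.51

1.51


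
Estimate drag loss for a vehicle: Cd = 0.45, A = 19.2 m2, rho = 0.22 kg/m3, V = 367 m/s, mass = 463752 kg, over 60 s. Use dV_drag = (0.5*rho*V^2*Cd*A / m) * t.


D = 0.5 * 0.22 * 367^2 * 0.45 * 19.2 = 128008.43 N
a = 128008.43 / 463752 = 0.276 m/s2
dV = 0.276 * 60 = 16.6 m/s

16.6 m/s


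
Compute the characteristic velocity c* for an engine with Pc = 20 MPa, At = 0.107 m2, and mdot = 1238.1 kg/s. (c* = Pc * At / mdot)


c* = 20e6 * 0.107 / 1238.1 = 1728 m/s

1728 m/s


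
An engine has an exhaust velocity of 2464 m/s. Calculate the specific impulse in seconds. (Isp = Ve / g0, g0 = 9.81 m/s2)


Isp = Ve / g0 = 2464 / 9.81 = 251.2 s

251.2 s


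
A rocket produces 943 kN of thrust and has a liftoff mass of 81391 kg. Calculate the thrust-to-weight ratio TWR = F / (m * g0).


TWR = 943000 / (81391 * 9.81) = 1.18

1.18


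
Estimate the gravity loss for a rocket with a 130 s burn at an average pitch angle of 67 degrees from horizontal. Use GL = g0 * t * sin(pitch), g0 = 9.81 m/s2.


GL = 9.81 * 130 * sin(67 deg) = 1174 m/s

1174 m/s


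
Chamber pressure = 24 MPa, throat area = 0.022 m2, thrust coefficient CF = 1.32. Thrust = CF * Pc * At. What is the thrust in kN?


F = 1.32 * 24e6 * 0.022 = 696960.0 N = 697.0 kN

697.0 kN


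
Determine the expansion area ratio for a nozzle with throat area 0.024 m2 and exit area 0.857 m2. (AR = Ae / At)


AR = 0.857 / 0.024 = 35.7

35.7


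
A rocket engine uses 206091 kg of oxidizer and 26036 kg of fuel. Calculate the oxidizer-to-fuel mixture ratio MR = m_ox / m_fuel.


MR = 206091 / 26036 = 7.92

7.92


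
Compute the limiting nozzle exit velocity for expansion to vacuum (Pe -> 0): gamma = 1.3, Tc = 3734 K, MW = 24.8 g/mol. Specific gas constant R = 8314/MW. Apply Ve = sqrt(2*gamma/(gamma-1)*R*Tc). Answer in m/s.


R = 8314 / 24.8 = 335.24 J/(kg.K)
Ve = sqrt(2 * 1.3 / (1.3 - 1) * 335.24 * 3734) = 3294 m/s

3294 m/s


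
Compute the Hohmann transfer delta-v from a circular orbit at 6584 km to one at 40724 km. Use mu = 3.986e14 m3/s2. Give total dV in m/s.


V1 = sqrt(mu/r1) = 7780.79 m/s
dV1 = V1*(sqrt(2*r2/(r1+r2)) - 1) = 2428.53 m/s
V2 = sqrt(mu/r2) = 3128.55 m/s
dV2 = V2*(1 - sqrt(2*r1/(r1+r2))) = 1477.97 m/s
Total dV = 3906 m/s

3906 m/s


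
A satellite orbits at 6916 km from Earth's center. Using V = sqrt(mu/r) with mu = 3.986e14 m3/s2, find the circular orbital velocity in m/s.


V = sqrt(3.986e14 / 6916000) = 7592 m/s

7592 m/s


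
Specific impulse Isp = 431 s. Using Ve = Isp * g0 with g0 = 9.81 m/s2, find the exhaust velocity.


Ve = Isp * g0 = 431 * 9.81 = 4228.1 m/s

4228.1 m/s


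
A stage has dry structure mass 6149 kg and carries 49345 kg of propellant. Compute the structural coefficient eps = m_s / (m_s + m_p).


eps = 6149 / (6149 + 49345) = 0.1108

0.1108


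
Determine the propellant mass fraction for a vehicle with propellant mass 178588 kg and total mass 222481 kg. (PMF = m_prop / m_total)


PMF = 178588 / 222481 = 0.803

0.803


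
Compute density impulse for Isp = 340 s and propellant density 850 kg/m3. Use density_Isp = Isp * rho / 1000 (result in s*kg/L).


rho*Isp = 340 * 850 / 1000 = 289 s*kg/L

289 s*kg/L


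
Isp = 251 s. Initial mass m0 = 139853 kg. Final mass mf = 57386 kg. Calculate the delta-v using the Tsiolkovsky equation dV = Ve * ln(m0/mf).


Ve = 251 * 9.81 = 2462.31 m/s
dV = 2462.31 * ln(139853/57386) = 2193 m/s

2193 m/s


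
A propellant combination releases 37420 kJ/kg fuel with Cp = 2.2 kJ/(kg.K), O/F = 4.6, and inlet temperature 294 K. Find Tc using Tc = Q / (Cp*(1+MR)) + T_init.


Tc = 37420 / (2.2 * (1 + 4.6)) + 294 = 3331 K

3331 K


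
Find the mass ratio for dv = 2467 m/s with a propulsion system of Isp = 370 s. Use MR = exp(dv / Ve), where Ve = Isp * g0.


Ve = 370 * 9.81 = 3629.7 m/s
MR = exp(2467 / 3629.7) = 1.973

1.973


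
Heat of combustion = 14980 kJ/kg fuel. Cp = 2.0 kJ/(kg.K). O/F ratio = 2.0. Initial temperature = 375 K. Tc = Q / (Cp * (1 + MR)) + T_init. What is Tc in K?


Tc = 14980 / (2.0 * (1 + 2.0)) + 375 = 2872 K

2872 K


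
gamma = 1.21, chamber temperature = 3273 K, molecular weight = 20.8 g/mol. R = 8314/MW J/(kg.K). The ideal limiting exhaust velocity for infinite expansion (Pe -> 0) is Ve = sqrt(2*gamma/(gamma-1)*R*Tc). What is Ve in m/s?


R = 8314 / 20.8 = 399.71 J/(kg.K)
Ve = sqrt(2 * 1.21 / (1.21 - 1) * 399.71 * 3273) = 3883 m/s

3883 m/s


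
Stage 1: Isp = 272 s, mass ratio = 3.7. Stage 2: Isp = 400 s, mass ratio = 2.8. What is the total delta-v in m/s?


dV1 = 272 * 9.81 * ln(3.7) = 3491.1 m/s
dV2 = 400 * 9.81 * ln(2.8) = 4040.2 m/s
Total dV = 3491.1 + 4040.2 = 7531.3 m/s ~ 7531 m/s

7531 m/s


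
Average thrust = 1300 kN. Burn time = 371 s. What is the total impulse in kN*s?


It = 1300 * 371 = 482300 kN*s

482300 kN*s


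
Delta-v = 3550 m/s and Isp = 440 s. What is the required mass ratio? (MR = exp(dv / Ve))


Ve = 440 * 9.81 = 4316.4 m/s
MR = exp(3550 / 4316.4) = 2.276

2.276


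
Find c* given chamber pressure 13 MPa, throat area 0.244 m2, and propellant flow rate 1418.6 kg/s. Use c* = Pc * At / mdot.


c* = 13e6 * 0.244 / 1418.6 = 2236 m/s

2236 m/s


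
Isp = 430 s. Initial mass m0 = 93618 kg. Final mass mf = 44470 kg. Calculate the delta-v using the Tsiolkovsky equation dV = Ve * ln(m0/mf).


Ve = 430 * 9.81 = 4218.3 m/s
dV = 4218.3 * ln(93618/44470) = 3140 m/s

3140 m/s


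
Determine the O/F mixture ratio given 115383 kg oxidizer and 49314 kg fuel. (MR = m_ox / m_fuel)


MR = 115383 / 49314 = 2.34

2.34


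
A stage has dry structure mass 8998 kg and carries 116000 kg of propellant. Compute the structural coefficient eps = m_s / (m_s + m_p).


eps = 8998 / (8998 + 116000) = 0.072

0.072


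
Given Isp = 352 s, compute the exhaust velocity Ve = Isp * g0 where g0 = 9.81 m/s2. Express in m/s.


Ve = Isp * g0 = 352 * 9.81 = 3453.1 m/s

3453.1 m/s


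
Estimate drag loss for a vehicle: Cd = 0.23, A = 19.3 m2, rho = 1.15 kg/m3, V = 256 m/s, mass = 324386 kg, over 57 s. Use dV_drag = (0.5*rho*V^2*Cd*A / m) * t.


D = 0.5 * 1.15 * 256^2 * 0.23 * 19.3 = 167275.72 N
a = 167275.72 / 324386 = 0.5157 m/s2
dV = 0.5157 * 57 = 29.4 m/s

29.4 m/s


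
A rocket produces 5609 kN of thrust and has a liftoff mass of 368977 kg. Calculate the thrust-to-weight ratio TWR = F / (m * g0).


TWR = 5609000 / (368977 * 9.81) = 1.55

1.55


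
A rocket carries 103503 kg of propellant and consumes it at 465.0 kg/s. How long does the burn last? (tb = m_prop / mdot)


tb = 103503 / 465.0 = 222.6 s

222.6 s


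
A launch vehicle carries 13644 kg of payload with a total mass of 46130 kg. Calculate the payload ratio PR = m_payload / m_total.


PR = 13644 / 46130 = 0.2958

0.2958


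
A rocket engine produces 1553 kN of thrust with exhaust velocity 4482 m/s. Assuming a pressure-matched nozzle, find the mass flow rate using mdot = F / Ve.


mdot = F / Ve = 1553000 / 4482 = 346.5 kg/s

346.5 kg/s


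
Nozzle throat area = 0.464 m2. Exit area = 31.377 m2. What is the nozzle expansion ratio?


AR = 31.377 / 0.464 = 67.6

67.6


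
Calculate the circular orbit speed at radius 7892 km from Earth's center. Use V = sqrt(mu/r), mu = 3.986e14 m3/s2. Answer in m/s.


V = sqrt(3.986e14 / 7892000) = 7107 m/s

7107 m/s


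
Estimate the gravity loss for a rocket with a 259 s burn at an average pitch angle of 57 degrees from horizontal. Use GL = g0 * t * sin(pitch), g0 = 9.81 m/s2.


GL = 9.81 * 259 * sin(57 deg) = 2131 m/s

2131 m/s


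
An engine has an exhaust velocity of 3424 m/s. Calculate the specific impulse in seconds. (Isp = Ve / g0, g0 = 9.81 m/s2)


Isp = Ve / g0 = 3424 / 9.81 = 349.0 s

349.0 s


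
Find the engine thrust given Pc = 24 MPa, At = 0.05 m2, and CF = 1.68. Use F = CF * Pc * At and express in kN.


F = 1.68 * 24e6 * 0.05 = 2.0160e+06 N = 2016.0 kN

2016.0 kN


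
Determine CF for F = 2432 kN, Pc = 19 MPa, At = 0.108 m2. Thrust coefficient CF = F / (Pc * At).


CF = 2432000 / (19e6 * 0.108) = 1.19

1.19


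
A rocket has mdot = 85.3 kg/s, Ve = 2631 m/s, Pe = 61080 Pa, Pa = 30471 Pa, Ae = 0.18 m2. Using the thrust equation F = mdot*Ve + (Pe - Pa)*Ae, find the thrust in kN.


F = 85.3 * 2631 + (61080 - 30471) * 0.18 = 229934.0 N = 229.9 kN

229.9 kN


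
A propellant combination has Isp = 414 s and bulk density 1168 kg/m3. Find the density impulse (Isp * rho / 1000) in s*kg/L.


rho*Isp = 414 * 1168 / 1000 = 484 s*kg/L

484 s*kg/L


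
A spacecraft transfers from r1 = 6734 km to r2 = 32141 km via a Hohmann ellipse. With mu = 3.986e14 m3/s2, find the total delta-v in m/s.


V1 = sqrt(mu/r1) = 7693.64 m/s
dV1 = V1*(sqrt(2*r2/(r1+r2)) - 1) = 2199.67 m/s
V2 = sqrt(mu/r2) = 3521.59 m/s
dV2 = V2*(1 - sqrt(2*r1/(r1+r2))) = 1448.8 m/s
Total dV = 3648 m/s

3648 m/s


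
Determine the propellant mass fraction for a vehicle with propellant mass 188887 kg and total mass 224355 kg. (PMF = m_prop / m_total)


PMF = 188887 / 224355 = 0.842

0.842


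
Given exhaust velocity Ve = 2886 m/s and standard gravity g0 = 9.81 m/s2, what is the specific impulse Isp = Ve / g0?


Isp = Ve / g0 = 2886 / 9.81 = 294.2 s

294.2 s


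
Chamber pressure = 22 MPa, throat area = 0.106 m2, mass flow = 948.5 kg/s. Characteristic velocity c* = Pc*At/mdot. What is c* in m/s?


c* = 22e6 * 0.106 / 948.5 = 2459 m/s

2459 m/s


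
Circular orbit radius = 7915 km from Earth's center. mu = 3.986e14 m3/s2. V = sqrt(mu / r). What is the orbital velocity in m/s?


V = sqrt(3.986e14 / 7915000) = 7096 m/s

7096 m/s


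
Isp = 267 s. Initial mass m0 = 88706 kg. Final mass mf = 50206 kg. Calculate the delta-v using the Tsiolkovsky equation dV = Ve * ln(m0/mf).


Ve = 267 * 9.81 = 2619.27 m/s
dV = 2619.27 * ln(88706/50206) = 1491 m/s

1491 m/s


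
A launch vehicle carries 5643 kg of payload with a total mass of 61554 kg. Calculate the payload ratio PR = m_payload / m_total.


PR = 5643 / 61554 = 0.0917

0.0917


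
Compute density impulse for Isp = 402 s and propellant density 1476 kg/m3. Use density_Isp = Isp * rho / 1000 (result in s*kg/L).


rho*Isp = 402 * 1476 / 1000 = 593 s*kg/L

593 s*kg/L


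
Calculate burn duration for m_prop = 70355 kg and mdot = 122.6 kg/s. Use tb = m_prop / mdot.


tb = 70355 / 122.6 = 573.9 s

573.9 s


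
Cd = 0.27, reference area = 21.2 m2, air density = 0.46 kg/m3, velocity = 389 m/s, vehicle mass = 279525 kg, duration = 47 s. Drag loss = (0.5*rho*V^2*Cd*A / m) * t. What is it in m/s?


D = 0.5 * 0.46 * 389^2 * 0.27 * 21.2 = 199217.12 N
a = 199217.12 / 279525 = 0.7127 m/s2
dV = 0.7127 * 47 = 33.5 m/s

33.5 m/s


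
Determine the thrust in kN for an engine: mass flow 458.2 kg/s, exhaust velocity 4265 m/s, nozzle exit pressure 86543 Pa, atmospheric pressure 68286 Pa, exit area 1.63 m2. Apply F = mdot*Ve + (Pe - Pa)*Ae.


F = 458.2 * 4265 + (86543 - 68286) * 1.63 = 1.9840e+06 N = 1984.0 kN

1984.0 kN


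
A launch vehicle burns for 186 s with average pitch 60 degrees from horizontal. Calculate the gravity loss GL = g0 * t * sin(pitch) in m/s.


GL = 9.81 * 186 * sin(60 deg) = 1580 m/s

1580 m/s


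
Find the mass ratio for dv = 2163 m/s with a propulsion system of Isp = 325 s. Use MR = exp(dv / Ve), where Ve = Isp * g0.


Ve = 325 * 9.81 = 3188.25 m/s
MR = exp(2163 / 3188.25) = 1.971

1.971


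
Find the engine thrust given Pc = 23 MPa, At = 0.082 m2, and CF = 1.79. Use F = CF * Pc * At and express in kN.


F = 1.79 * 23e6 * 0.082 = 3.3759e+06 N = 3375.9 kN

3375.9 kN


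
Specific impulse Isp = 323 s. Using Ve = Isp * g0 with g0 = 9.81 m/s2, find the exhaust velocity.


Ve = Isp * g0 = 323 * 9.81 = 3168.6 m/s

3168.6 m/s


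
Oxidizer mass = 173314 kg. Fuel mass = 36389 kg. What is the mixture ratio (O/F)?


MR = 173314 / 36389 = 4.76

4.76


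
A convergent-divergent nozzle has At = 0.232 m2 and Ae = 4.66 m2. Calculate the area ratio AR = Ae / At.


AR = 4.66 / 0.232 = 20.1

20.1


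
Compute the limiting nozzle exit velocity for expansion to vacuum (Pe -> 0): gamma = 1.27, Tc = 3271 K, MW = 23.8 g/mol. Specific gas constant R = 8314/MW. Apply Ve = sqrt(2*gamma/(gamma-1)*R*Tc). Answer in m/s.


R = 8314 / 23.8 = 349.33 J/(kg.K)
Ve = sqrt(2 * 1.27 / (1.27 - 1) * 349.33 * 3271) = 3279 m/s

3279 m/s


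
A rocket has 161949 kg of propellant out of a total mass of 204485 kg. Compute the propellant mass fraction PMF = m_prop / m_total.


PMF = 161949 / 204485 = 0.792

0.792


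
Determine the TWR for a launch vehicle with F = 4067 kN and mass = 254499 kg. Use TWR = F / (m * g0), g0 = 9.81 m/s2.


TWR = 4067000 / (254499 * 9.81) = 1.63

1.63


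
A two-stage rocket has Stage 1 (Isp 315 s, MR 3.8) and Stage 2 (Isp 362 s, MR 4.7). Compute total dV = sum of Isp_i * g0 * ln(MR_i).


dV1 = 315 * 9.81 * ln(3.8) = 4125.4 m/s
dV2 = 362 * 9.81 * ln(4.7) = 5495.7 m/s
Total dV = 4125.4 + 5495.7 = 9621.1 m/s ~ 9621 m/s

9621 m/s


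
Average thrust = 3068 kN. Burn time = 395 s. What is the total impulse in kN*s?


It = 3068 * 395 = 1211860 kN*s

1211860 kN*s


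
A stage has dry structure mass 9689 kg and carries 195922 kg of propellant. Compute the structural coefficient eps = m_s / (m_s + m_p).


eps = 9689 / (9689 + 195922) = 0.0471

0.0471


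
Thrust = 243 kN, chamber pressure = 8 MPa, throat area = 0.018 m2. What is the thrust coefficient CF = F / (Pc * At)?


CF = 243000 / (8e6 * 0.018) = 1.69

1.69


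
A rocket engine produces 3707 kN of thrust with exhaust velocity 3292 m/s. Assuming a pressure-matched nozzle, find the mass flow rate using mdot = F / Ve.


mdot = F / Ve = 3707000 / 3292 = 1126.1 kg/s

1126.1 kg/s


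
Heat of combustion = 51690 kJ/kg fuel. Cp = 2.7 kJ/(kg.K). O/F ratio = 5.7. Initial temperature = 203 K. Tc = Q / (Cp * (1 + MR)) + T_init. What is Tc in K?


Tc = 51690 / (2.7 * (1 + 5.7)) + 203 = 3060 K

3060 K


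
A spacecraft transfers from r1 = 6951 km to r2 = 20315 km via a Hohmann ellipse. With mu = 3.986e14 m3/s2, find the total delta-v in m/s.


V1 = sqrt(mu/r1) = 7572.6 m/s
dV1 = V1*(sqrt(2*r2/(r1+r2)) - 1) = 1671.35 m/s
V2 = sqrt(mu/r2) = 4429.56 m/s
dV2 = V2*(1 - sqrt(2*r1/(r1+r2))) = 1266.64 m/s
Total dV = 2938 m/s

2938 m/s


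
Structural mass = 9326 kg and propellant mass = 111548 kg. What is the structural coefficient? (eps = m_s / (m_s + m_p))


eps = 9326 / (9326 + 111548) = 0.0772

0.0772


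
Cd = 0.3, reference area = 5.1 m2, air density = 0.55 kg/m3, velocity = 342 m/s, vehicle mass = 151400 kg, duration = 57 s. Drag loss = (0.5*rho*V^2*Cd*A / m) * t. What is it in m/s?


D = 0.5 * 0.55 * 342^2 * 0.3 * 5.1 = 49212.6 N
a = 49212.6 / 151400 = 0.3251 m/s2
dV = 0.3251 * 57 = 18.5 m/s

18.5 m/s


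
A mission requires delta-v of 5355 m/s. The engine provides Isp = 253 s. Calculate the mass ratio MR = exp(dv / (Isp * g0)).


Ve = 253 * 9.81 = 2481.93 m/s
MR = exp(5355 / 2481.93) = 8.65

8.65


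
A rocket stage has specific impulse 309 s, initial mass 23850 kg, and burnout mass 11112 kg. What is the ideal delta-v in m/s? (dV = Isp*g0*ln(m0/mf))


Ve = 309 * 9.81 = 3031.29 m/s
dV = 3031.29 * ln(23850/11112) = 2315 m/s

2315 m/s


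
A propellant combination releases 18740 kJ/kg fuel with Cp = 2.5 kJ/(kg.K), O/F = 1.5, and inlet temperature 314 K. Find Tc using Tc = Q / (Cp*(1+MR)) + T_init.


Tc = 18740 / (2.5 * (1 + 1.5)) + 314 = 3312 K

3312 K


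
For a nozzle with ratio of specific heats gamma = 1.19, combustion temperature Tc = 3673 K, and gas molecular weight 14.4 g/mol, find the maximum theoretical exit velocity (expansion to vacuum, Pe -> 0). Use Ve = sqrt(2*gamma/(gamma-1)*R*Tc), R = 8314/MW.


R = 8314 / 14.4 = 577.36 J/(kg.K)
Ve = sqrt(2 * 1.19 / (1.19 - 1) * 577.36 * 3673) = 5154 m/s

5154 m/s


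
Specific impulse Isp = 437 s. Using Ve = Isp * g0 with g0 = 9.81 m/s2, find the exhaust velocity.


Ve = Isp * g0 = 437 * 9.81 = 4287.0 m/s

4287.0 m/s


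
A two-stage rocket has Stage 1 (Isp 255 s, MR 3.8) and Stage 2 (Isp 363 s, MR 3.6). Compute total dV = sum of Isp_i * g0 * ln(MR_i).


dV1 = 255 * 9.81 * ln(3.8) = 3339.6 m/s
dV2 = 363 * 9.81 * ln(3.6) = 4561.4 m/s
Total dV = 3339.6 + 4561.4 = 7901.0 m/s ~ 7901 m/s

7901 m/s


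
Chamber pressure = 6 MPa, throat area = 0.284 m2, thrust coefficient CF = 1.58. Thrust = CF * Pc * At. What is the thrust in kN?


F = 1.58 * 6e6 * 0.284 = 2.6923e+06 N = 2692.3 kN

2692.3 kN


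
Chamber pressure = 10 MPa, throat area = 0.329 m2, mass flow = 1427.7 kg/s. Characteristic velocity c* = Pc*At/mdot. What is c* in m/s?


c* = 10e6 * 0.329 / 1427.7 = 2304 m/s

2304 m/s


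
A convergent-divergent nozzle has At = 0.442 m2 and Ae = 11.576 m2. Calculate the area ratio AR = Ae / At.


AR = 11.576 / 0.442 = 26.2

26.2


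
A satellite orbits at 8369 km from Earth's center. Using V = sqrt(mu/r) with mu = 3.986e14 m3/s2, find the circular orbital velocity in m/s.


V = sqrt(3.986e14 / 8369000) = 6901 m/s

6901 m/s


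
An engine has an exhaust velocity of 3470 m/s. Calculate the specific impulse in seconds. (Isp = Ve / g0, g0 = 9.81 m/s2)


Isp = Ve / g0 = 3470 / 9.81 = 353.7 s

353.7 s


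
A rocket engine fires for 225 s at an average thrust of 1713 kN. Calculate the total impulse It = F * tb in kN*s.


It = 1713 * 225 = 385425 kN*s

385425 kN*s


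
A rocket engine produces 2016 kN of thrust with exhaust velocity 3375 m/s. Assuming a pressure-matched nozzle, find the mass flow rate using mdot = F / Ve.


mdot = F / Ve = 2016000 / 3375 = 597.3 kg/s

597.3 kg/s


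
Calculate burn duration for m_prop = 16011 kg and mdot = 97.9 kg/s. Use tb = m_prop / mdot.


tb = 16011 / 97.9 = 163.5 s

163.5 s


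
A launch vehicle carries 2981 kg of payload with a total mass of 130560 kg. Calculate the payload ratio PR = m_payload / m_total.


PR = 2981 / 130560 = 0.0228

0.0228


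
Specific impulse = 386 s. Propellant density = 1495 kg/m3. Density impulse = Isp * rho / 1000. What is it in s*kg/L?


rho*Isp = 386 * 1495 / 1000 = 577 s*kg/L

577 s*kg/L


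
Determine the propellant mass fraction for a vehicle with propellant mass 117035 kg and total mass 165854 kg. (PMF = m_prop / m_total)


PMF = 117035 / 165854 = 0.706

0.706


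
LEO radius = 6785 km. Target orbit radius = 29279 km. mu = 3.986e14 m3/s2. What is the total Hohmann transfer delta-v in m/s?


V1 = sqrt(mu/r1) = 7664.67 m/s
dV1 = V1*(sqrt(2*r2/(r1+r2)) - 1) = 2102.07 m/s
V2 = sqrt(mu/r2) = 3689.7 m/s
dV2 = V2*(1 - sqrt(2*r1/(r1+r2))) = 1426.39 m/s
Total dV = 3528 m/s

3528 m/s


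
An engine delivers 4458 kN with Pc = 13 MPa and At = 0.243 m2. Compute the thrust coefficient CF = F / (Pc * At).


CF = 4458000 / (13e6 * 0.243) = 1.41

1.41


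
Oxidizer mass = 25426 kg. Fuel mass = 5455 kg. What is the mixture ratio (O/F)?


MR = 25426 / 5455 = 4.66

4.66


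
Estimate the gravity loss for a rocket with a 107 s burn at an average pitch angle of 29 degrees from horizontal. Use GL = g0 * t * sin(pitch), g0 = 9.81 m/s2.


GL = 9.81 * 107 * sin(29 deg) = 509 m/s

509 m/s


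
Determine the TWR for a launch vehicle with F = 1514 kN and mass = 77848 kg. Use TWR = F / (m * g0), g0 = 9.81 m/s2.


TWR = 1514000 / (77848 * 9.81) = 1.98

1.98


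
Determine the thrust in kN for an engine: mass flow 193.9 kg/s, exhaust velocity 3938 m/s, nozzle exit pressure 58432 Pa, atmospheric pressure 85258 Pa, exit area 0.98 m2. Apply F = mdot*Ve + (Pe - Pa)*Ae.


F = 193.9 * 3938 + (58432 - 85258) * 0.98 = 737289.0 N = 737.3 kN

737.3 kN


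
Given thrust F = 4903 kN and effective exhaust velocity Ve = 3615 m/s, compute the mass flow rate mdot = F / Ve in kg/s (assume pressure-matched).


mdot = F / Ve = 4903000 / 3615 = 1356.3 kg/s

1356.3 kg/s


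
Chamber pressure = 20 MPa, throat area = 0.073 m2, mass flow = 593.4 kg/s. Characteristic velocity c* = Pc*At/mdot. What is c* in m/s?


c* = 20e6 * 0.073 / 593.4 = 2460 m/s

2460 m/s


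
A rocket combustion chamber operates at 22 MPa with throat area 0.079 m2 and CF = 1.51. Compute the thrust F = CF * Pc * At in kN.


F = 1.51 * 22e6 * 0.079 = 2.6244e+06 N = 2624.4 kN

2624.4 kN


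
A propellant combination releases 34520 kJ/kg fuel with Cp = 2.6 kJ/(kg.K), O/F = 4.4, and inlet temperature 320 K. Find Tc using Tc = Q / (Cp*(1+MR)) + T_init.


Tc = 34520 / (2.6 * (1 + 4.4)) + 320 = 2779 K

2779 K


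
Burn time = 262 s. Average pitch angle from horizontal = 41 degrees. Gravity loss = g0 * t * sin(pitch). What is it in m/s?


GL = 9.81 * 262 * sin(41 deg) = 1686 m/s

1686 m/s


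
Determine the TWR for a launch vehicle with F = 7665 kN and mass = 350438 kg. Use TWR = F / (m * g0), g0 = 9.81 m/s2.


TWR = 7665000 / (350438 * 9.81) = 2.23

2.23


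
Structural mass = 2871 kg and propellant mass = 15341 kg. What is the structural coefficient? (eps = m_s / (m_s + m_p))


eps = 2871 / (2871 + 15341) = 0.1576

0.1576


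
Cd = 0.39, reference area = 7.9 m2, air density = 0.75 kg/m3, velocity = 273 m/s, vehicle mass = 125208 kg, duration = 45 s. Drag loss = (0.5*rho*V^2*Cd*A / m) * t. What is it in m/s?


D = 0.5 * 0.75 * 273^2 * 0.39 * 7.9 = 86108.94 N
a = 86108.94 / 125208 = 0.6877 m/s2
dV = 0.6877 * 45 = 30.9 m/s

30.9 m/s


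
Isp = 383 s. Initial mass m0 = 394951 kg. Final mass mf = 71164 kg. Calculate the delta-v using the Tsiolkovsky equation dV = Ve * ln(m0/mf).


Ve = 383 * 9.81 = 3757.23 m/s
dV = 3757.23 * ln(394951/71164) = 6439 m/s

6439 m/s


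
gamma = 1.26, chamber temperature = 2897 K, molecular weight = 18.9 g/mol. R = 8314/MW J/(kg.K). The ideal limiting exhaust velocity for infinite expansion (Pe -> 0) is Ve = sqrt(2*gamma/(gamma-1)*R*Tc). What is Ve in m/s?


R = 8314 / 18.9 = 439.89 J/(kg.K)
Ve = sqrt(2 * 1.26 / (1.26 - 1) * 439.89 * 2897) = 3514 m/s

3514 m/s


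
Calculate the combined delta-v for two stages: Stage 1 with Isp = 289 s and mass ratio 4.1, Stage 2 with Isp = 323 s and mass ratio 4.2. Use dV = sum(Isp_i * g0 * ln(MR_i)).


dV1 = 289 * 9.81 * ln(4.1) = 4000.3 m/s
dV2 = 323 * 9.81 * ln(4.2) = 4547.3 m/s
Total dV = 4000.3 + 4547.3 = 8547.6 m/s ~ 8548 m/s

8548 m/s


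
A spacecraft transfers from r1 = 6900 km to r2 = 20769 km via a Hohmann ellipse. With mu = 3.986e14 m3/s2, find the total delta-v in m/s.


V1 = sqrt(mu/r1) = 7600.53 m/s
dV1 = V1*(sqrt(2*r2/(r1+r2)) - 1) = 1712.05 m/s
V2 = sqrt(mu/r2) = 4380.87 m/s
dV2 = V2*(1 - sqrt(2*r1/(r1+r2))) = 1286.99 m/s
Total dV = 2999 m/s

2999 m/s


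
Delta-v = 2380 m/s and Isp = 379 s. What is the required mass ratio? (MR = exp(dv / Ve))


Ve = 379 * 9.81 = 3717.99 m/s
MR = exp(2380 / 3717.99) = 1.897

1.897


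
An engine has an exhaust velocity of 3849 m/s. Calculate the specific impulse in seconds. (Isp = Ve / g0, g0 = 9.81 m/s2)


Isp = Ve / g0 = 3849 / 9.81 = 392.4 s

392.4 s


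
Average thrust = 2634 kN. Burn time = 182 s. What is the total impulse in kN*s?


It = 2634 * 182 = 479388 kN*s

479388 kN*s


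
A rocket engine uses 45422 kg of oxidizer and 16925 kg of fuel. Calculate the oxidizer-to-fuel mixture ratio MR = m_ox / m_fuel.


MR = 45422 / 16925 = 2.68

2.68


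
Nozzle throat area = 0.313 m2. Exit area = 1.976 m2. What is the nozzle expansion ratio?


AR = 1.976 / 0.313 = 6.3

6.3


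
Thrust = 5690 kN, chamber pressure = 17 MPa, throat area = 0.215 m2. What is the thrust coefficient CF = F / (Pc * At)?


CF = 5690000 / (17e6 * 0.215) = 1.56

1.56


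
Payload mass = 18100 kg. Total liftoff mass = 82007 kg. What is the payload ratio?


PR = 18100 / 82007 = 0.2207

0.2207


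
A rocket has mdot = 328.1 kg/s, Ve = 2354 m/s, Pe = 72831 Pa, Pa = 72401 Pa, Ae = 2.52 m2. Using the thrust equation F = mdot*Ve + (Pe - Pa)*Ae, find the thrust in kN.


F = 328.1 * 2354 + (72831 - 72401) * 2.52 = 773431.0 N = 773.4 kN

773.4 kN


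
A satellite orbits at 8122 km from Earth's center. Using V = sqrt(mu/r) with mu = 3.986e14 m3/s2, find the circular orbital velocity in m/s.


V = sqrt(3.986e14 / 8122000) = 7005 m/s

7005 m/s


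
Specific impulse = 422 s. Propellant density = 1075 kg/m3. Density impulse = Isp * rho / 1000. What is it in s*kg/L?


rho*Isp = 422 * 1075 / 1000 = 454 s*kg/L

454 s*kg/L


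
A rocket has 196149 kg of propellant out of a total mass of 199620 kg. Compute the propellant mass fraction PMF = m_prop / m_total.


PMF = 196149 / 199620 = 0.983

0.983


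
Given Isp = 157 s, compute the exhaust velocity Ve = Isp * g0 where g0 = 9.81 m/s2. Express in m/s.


Ve = Isp * g0 = 157 * 9.81 = 1540.2 m/s

1540.2 m/s


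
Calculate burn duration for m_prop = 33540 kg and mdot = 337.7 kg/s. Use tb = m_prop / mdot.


tb = 33540 / 337.7 = 99.3 s

99.3 s


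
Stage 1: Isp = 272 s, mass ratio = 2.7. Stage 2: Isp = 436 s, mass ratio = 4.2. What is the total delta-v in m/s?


dV1 = 272 * 9.81 * ln(2.7) = 2650.3 m/s
dV2 = 436 * 9.81 * ln(4.2) = 6138.1 m/s
Total dV = 2650.3 + 6138.1 = 8788.4 m/s ~ 8788 m/s

8788 m/s


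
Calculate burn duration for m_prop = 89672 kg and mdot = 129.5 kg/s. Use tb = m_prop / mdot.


tb = 89672 / 129.5 = 692.4 s

692.4 s


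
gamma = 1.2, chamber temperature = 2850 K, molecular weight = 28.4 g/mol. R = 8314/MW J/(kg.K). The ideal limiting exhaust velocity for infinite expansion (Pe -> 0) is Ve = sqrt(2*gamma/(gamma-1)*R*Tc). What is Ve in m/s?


R = 8314 / 28.4 = 292.75 J/(kg.K)
Ve = sqrt(2 * 1.2 / (1.2 - 1) * 292.75 * 2850) = 3164 m/s

3164 m/s


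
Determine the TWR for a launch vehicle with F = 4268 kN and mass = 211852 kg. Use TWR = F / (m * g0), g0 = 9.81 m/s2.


TWR = 4268000 / (211852 * 9.81) = 2.05

2.05


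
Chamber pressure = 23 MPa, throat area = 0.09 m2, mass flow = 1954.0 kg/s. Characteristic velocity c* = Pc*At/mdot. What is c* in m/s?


c* = 23e6 * 0.09 / 1954.0 = 1059 m/s

1059 m/s


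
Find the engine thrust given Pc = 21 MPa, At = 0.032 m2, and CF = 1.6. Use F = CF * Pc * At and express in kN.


F = 1.6 * 21e6 * 0.032 = 1.0752e+06 N = 1075.2 kN

1075.2 kN


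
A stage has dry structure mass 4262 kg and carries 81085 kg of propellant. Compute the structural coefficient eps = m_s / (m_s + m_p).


eps = 4262 / (4262 + 81085) = 0.0499

0.0499


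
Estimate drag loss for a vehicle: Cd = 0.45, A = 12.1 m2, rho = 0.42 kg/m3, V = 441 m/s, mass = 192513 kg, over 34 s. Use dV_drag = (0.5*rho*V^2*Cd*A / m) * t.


D = 0.5 * 0.42 * 441^2 * 0.45 * 12.1 = 222379.3 N
a = 222379.3 / 192513 = 1.1551 m/s2
dV = 1.1551 * 34 = 39.3 m/s

39.3 m/s


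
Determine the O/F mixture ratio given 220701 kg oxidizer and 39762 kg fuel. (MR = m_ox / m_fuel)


MR = 220701 / 39762 = 5.55

5.55


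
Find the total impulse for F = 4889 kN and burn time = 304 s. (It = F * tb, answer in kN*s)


It = 4889 * 304 = 1486256 kN*s

1486256 kN*s


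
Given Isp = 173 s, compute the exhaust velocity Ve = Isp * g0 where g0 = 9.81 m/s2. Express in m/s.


Ve = Isp * g0 = 173 * 9.81 = 1697.1 m/s

1697.1 m/s


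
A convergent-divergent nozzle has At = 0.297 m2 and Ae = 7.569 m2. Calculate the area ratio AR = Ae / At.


AR = 7.569 / 0.297 = 25.5

25.5


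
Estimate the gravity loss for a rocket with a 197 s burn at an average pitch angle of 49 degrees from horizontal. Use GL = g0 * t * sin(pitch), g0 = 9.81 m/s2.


GL = 9.81 * 197 * sin(49 deg) = 1459 m/s

1459 m/s


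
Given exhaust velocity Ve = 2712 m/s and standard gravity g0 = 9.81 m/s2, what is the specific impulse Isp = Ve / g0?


Isp = Ve / g0 = 2712 / 9.81 = 276.5 s

276.5 s


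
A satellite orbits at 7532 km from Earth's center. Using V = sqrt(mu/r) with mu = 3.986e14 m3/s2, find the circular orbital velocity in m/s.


V = sqrt(3.986e14 / 7532000) = 7275 m/s

7275 m/s


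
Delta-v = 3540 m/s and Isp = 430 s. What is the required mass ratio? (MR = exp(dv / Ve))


Ve = 430 * 9.81 = 4218.3 m/s
MR = exp(3540 / 4218.3) = 2.315

2.315


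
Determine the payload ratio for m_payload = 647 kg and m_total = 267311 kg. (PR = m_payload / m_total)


PR = 647 / 267311 = 0.0024

0.0024


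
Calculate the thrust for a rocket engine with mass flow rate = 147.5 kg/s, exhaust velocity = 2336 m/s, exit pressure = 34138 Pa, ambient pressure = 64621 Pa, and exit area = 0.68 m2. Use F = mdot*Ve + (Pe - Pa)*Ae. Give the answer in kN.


F = 147.5 * 2336 + (34138 - 64621) * 0.68 = 323832.0 N = 323.8 kN

323.8 kN


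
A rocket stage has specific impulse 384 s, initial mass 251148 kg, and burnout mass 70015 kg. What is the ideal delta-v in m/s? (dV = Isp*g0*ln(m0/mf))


Ve = 384 * 9.81 = 3767.04 m/s
dV = 3767.04 * ln(251148/70015) = 4812 m/s

4812 m/s


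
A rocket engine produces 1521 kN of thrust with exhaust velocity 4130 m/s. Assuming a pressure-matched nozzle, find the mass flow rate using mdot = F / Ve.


mdot = F / Ve = 1521000 / 4130 = 368.3 kg/s

368.3 kg/s


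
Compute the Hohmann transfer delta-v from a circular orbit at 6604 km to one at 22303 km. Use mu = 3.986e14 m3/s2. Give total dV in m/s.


V1 = sqrt(mu/r1) = 7769.0 m/s
dV1 = V1*(sqrt(2*r2/(r1+r2)) - 1) = 1881.73 m/s
V2 = sqrt(mu/r2) = 4227.53 m/s
dV2 = V2*(1 - sqrt(2*r1/(r1+r2))) = 1369.92 m/s
Total dV = 3252 m/s

3252 m/s


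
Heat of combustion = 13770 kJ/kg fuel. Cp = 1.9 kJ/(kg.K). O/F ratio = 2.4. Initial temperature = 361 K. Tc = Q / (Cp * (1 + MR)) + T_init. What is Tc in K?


Tc = 13770 / (1.9 * (1 + 2.4)) + 361 = 2493 K

2493 K


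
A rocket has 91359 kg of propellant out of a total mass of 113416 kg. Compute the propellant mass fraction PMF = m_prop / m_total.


PMF = 91359 / 113416 = 0.806

0.806


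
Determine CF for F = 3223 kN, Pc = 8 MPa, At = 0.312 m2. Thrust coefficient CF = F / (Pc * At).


CF = 3223000 / (8e6 * 0.312) = 1.29

1.29


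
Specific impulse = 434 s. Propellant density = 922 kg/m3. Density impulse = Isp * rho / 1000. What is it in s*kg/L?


rho*Isp = 434 * 922 / 1000 = 400 s*kg/L

400 s*kg/L


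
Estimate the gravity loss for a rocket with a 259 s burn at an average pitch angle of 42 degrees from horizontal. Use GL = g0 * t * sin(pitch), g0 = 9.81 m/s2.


GL = 9.81 * 259 * sin(42 deg) = 1700 m/s

1700 m/s


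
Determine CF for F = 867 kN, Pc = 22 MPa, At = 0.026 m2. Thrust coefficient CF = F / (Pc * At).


CF = 867000 / (22e6 * 0.026) = 1.52

1.52


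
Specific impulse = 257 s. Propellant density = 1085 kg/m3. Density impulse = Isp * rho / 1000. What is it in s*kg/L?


rho*Isp = 257 * 1085 / 1000 = 279 s*kg/L

279 s*kg/L


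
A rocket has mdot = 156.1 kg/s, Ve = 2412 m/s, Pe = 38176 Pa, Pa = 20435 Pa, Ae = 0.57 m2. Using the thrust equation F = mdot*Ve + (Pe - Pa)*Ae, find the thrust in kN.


F = 156.1 * 2412 + (38176 - 20435) * 0.57 = 386626.0 N = 386.6 kN

386.6 kN


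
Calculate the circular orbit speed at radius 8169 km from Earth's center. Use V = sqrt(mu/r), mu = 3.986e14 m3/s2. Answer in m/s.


V = sqrt(3.986e14 / 8169000) = 6985 m/s

6985 m/s


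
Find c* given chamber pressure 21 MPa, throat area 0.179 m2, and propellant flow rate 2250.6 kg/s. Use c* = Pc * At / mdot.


c* = 21e6 * 0.179 / 2250.6 = 1670 m/s

1670 m/s


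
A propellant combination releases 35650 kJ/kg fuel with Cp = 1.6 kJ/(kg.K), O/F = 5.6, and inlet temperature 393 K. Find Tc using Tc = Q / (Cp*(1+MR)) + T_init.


Tc = 35650 / (1.6 * (1 + 5.6)) + 393 = 3769 K

3769 K


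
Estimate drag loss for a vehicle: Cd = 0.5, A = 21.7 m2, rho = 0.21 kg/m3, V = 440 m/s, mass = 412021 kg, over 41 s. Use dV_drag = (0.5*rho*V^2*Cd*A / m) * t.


D = 0.5 * 0.21 * 440^2 * 0.5 * 21.7 = 220558.8 N
a = 220558.8 / 412021 = 0.5353 m/s2
dV = 0.5353 * 41 = 21.9 m/s

21.9 m/s


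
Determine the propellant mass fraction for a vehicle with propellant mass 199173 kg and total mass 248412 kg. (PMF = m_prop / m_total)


PMF = 199173 / 248412 = 0.802

0.802


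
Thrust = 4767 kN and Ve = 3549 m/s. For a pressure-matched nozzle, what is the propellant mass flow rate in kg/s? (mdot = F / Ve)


mdot = F / Ve = 4767000 / 3549 = 1343.2 kg/s

1343.2 kg/s


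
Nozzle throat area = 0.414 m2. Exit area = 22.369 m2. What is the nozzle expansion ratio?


AR = 22.369 / 0.414 = 54.0

54.0


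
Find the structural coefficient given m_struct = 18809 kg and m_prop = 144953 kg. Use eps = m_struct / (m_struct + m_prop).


eps = 18809 / (18809 + 144953) = 0.1149

0.1149


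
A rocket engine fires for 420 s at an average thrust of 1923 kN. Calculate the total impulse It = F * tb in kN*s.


It = 1923 * 420 = 807660 kN*s

807660 kN*s


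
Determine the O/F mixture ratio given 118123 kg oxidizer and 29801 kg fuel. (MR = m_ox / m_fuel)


MR = 118123 / 29801 = 3.96

3.96


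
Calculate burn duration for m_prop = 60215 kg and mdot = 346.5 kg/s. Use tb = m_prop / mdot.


tb = 60215 / 346.5 = 173.8 s

173.8 s


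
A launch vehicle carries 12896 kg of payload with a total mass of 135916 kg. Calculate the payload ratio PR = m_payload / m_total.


PR = 12896 / 135916 = 0.0949

0.0949


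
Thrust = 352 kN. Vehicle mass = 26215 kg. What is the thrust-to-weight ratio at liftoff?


TWR = 352000 / (26215 * 9.81) = 1.37

1.37


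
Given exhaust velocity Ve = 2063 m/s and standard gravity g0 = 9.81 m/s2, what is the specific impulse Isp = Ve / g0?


Isp = Ve / g0 = 2063 / 9.81 = 210.3 s

210.3 s


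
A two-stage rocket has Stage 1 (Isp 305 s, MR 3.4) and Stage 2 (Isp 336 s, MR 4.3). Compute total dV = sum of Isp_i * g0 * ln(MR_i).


dV1 = 305 * 9.81 * ln(3.4) = 3661.6 m/s
dV2 = 336 * 9.81 * ln(4.3) = 4807.8 m/s
Total dV = 3661.6 + 4807.8 = 8469.4 m/s ~ 8469 m/s

8469 m/s


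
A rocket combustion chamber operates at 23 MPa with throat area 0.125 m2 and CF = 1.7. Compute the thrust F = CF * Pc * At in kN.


F = 1.7 * 23e6 * 0.125 = 4.8875e+06 N = 4887.5 kN

4887.5 kN


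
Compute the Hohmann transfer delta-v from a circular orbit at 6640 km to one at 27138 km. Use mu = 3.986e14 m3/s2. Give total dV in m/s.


V1 = sqrt(mu/r1) = 7747.91 m/s
dV1 = V1*(sqrt(2*r2/(r1+r2)) - 1) = 2073.45 m/s
V2 = sqrt(mu/r2) = 3832.48 m/s
dV2 = V2*(1 - sqrt(2*r1/(r1+r2))) = 1429.43 m/s
Total dV = 3503 m/s

3503 m/s


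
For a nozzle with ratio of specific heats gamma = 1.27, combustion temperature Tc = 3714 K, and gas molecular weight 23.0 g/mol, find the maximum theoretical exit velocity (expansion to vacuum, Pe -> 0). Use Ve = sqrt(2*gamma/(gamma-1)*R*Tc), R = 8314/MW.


R = 8314 / 23.0 = 361.48 J/(kg.K)
Ve = sqrt(2 * 1.27 / (1.27 - 1) * 361.48 * 3714) = 3554 m/s

3554 m/s


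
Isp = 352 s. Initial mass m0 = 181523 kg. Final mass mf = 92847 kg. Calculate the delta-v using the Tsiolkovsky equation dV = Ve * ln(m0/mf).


Ve = 352 * 9.81 = 3453.12 m/s
dV = 3453.12 * ln(181523/92847) = 2315 m/s

2315 m/s


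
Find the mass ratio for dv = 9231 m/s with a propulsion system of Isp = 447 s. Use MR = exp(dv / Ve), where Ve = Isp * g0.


Ve = 447 * 9.81 = 4385.07 m/s
MR = exp(9231 / 4385.07) = 8.208

8.208


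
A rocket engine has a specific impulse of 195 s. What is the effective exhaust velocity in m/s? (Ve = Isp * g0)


Ve = Isp * g0 = 195 * 9.81 = 1913.0 m/s

1913.0 m/s


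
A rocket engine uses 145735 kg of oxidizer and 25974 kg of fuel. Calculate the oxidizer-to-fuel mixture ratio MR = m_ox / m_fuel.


MR = 145735 / 25974 = 5.61

5.61


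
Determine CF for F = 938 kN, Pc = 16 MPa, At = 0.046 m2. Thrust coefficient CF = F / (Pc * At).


CF = 938000 / (16e6 * 0.046) = 1.27

1.27


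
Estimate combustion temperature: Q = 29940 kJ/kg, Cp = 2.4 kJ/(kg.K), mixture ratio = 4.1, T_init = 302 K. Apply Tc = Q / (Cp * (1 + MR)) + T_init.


Tc = 29940 / (2.4 * (1 + 4.1)) + 302 = 2748 K

2748 K


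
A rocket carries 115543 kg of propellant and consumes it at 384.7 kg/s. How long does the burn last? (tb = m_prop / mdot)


tb = 115543 / 384.7 = 300.3 s

300.3 s


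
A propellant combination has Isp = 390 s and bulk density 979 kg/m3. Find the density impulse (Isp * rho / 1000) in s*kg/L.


rho*Isp = 390 * 979 / 1000 = 382 s*kg/L

382 s*kg/L


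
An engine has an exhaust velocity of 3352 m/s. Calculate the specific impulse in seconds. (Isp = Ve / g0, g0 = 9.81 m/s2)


Isp = Ve / g0 = 3352 / 9.81 = 341.7 s

341.7 s


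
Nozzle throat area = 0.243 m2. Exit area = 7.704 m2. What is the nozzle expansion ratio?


AR = 7.704 / 0.243 = 31.7

31.7


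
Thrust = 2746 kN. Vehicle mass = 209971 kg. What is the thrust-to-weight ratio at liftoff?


TWR = 2746000 / (209971 * 9.81) = 1.33

1.33


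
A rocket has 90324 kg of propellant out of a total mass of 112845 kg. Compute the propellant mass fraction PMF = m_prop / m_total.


PMF = 90324 / 112845 = 0.8

0.8


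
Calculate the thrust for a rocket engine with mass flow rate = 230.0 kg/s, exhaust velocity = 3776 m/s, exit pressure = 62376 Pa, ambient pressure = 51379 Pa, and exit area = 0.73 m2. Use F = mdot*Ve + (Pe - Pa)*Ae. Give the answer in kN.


F = 230.0 * 3776 + (62376 - 51379) * 0.73 = 876508.0 N = 876.5 kN

876.5 kN


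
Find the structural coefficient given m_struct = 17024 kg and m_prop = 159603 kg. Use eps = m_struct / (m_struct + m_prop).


eps = 17024 / (17024 + 159603) = 0.0964

0.0964
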